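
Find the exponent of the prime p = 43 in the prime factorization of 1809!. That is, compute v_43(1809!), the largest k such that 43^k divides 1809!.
v_43(1809!) = 42

Legendre's formula: v_p(n!) = Σ_{k ≥ 1} ⌊n / p^k⌋. For p = 43, n = 1809, the terms are:
  ⌊1809/43^1⌋ = ⌊1809/43⌋ = 42
(the next term ⌊1809/43^2⌋ = 0, terminating the sum). Summing: v_43(1809!) = 42 = 42.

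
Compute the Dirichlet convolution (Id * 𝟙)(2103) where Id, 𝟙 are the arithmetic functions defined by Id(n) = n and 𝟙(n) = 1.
(Id * 𝟙)(2103) = 2808

Divisors of 2103: [1, 3, 701, 2103]. For each d | 2103:
  d = 1: Id(1) · 𝟙(2103/1) = 1 · 1 = 1
  d = 3: Id(3) · 𝟙(2103/3) = 3 · 1 = 3
  d = 701: Id(701) · 𝟙(2103/701) = 701 · 1 = 701
  d = 2103: Id(2103) · 𝟙(2103/2103) = 2103 · 1 = 2103
Summing: (Id * 𝟙)(2103) = 1 + 3 + 701 + 2103 = 2808.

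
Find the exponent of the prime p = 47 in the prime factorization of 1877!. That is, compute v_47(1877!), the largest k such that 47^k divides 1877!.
v_47(1877!) = 39

Legendre's formula: v_p(n!) = Σ_{k ≥ 1} ⌊n / p^k⌋. For p = 47, n = 1877, the terms are:
  ⌊1877/47^1⌋ = ⌊1877/47⌋ = 39
(the next term ⌊1877/47^2⌋ = 0, terminating the sum). Summing: v_47(1877!) = 39 = 39.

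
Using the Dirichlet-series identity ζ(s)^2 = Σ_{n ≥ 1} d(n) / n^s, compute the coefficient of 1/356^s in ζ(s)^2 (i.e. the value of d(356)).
d(356) = 6

ζ(s)^2 = (Σ 1/m^s)(Σ 1/k^s). The coefficient of 1/n^s in the product is the number of ordered pairs (m, k) with mk = n, which equals d(n). For n = 356, divisors are [1, 2, 4, 89, 178, 356], so d(356) = 6.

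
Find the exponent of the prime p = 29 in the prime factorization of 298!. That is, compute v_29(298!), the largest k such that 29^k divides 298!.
v_29(298!) = 10

Legendre's formula: v_p(n!) = Σ_{k ≥ 1} ⌊n / p^k⌋. For p = 29, n = 298, the terms are:
  ⌊298/29^1⌋ = ⌊298/29⌋ = 10
(the next term ⌊298/29^2⌋ = 0, terminating the sum). Summing: v_29(298!) = 10 = 10.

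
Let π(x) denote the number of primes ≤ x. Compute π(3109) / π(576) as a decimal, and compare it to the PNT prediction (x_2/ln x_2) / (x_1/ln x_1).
π(3109)/π(576) = 443/105 ≈ 4.2190;  PNT prediction ≈ 4.2660.

π(576) = 105 and π(3109) = 443, so π(3109)/π(576) ≈ 4.2190. The PNT-predicted ratio is (3109/ln(3109)) / (576/ln(576)) ≈ 4.2660. The two agree to within a few percent, as expected.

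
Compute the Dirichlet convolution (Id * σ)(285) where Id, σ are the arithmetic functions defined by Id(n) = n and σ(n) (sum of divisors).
(Id * σ)(285) = 3003

Divisors of 285: [1, 3, 5, 15, 19, 57, 95, 285]. For each d | 285:
  d = 1: Id(1) · σ(285/1) = 1 · 480 = 480
  d = 3: Id(3) · σ(285/3) = 3 · 120 = 360
  d = 5: Id(5) · σ(285/5) = 5 · 80 = 400
  d = 15: Id(15) · σ(285/15) = 15 · 20 = 300
  d = 19: Id(19) · σ(285/19) = 19 · 24 = 456
  d = 57: Id(57) · σ(285/57) = 57 · 6 = 342
  d = 95: Id(95) · σ(285/95) = 95 · 4 = 380
  d = 285: Id(285) · σ(285/285) = 285 · 1 = 285
Summing: (Id * σ)(285) = 480 + 360 + 400 + 300 + 456 + 342 + 380 + 285 = 3003.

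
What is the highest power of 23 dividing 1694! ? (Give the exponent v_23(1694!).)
v_23(1694!) = 76

Legendre's formula: v_p(n!) = Σ_{k ≥ 1} ⌊n / p^k⌋. For p = 23, n = 1694, the terms are:
  ⌊1694/23^1⌋ = ⌊1694/23⌋ = 73
  ⌊1694/23^2⌋ = ⌊1694/529⌋ = 3
(the next term ⌊1694/23^3⌋ = 0, terminating the sum). Summing: v_23(1694!) = 73 + 3 = 76.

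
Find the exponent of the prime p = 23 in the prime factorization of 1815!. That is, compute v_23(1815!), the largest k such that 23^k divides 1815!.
v_23(1815!) = 81

Legendre's formula: v_p(n!) = Σ_{k ≥ 1} ⌊n / p^k⌋. For p = 23, n = 1815, the terms are:
  ⌊1815/23^1⌋ = ⌊1815/23⌋ = 78
  ⌊1815/23^2⌋ = ⌊1815/529⌋ = 3
(the next term ⌊1815/23^3⌋ = 0, terminating the sum). Summing: v_23(1815!) = 78 + 3 = 81.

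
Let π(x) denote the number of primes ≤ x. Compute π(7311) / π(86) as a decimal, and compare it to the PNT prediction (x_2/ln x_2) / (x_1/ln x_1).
π(7311)/π(86) = 932/23 ≈ 40.5217;  PNT prediction ≈ 42.5610.

π(86) = 23 and π(7311) = 932, so π(7311)/π(86) ≈ 40.5217. The PNT-predicted ratio is (7311/ln(7311)) / (86/ln(86)) ≈ 42.5610. The two agree to within a few percent, as expected.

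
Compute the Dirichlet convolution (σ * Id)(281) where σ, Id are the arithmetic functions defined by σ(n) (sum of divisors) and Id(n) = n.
(σ * Id)(281) = 563

Divisors of 281: [1, 281]. For each d | 281:
  d = 1: σ(1) · Id(281/1) = 1 · 281 = 281
  d = 281: σ(281) · Id(281/281) = 282 · 1 = 282
Summing: (σ * Id)(281) = 281 + 282 = 563.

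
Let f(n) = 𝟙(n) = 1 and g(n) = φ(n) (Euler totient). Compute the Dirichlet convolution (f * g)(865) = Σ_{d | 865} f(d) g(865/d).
(𝟙 * φ)(865) = 865

Divisors of 865: [1, 5, 173, 865]. For each d | 865:
  d = 1: 𝟙(1) · φ(865/1) = 1 · 688 = 688
  d = 5: 𝟙(5) · φ(865/5) = 1 · 172 = 172
  d = 173: 𝟙(173) · φ(865/173) = 1 · 4 = 4
  d = 865: 𝟙(865) · φ(865/865) = 1 · 1 = 1
Summing: (𝟙 * φ)(865) = 688 + 172 + 4 + 1 = 865.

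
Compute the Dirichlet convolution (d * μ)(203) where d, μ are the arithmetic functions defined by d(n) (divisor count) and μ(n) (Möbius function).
(d * μ)(203) = 1

Divisors of 203: [1, 7, 29, 203]. For each d | 203:
  d = 1: d(1) · μ(203/1) = 1 · 1 = 1
  d = 7: d(7) · μ(203/7) = 2 · -1 = -2
  d = 29: d(29) · μ(203/29) = 2 · -1 = -2
  d = 203: d(203) · μ(203/203) = 4 · 1 = 4
Summing: (d * μ)(203) = 1 + -2 + -2 + 4 = 1.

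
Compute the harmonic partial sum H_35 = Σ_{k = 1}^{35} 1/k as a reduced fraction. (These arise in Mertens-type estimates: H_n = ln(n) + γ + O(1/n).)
H_35 = 54437269998109/13127595717600

Direct summation: H_35 = 1 + 1/2 + ... + 1/35. The least common denominator is lcm(1, ..., 35) = 144403552893600; over this denominator the numerator is 144403552893600 + 72201776446800 + 48134517631200 + 36100888223400 + 28880710578720 + 24067258815600 + 20629078984800 + 18050444111700 + 16044839210400 + 14440355289360 + 13127595717600 + 12033629407800 + 11107965607200 + 10314539492400 + 9626903526240 + 9025222055850 + 8494326640800 + 8022419605200 + 7600186994400 + 7220177644680 + 6876359661600 + 6563797858800 + 6278415343200 + 6016814703900 + 5776142115744 + 5553982803600 + 5348279736800 + 5157269746200 + 4979432858400 + 4813451763120 + 4658179125600 + 4512611027925 + 4375865239200 + 4247163320400 + 4125815796960 = 598809969979199, so H_35 = 598809969979199/144403552893600; reducing by gcd(598809969979199, 144403552893600) = 11 gives 54437269998109/13127595717600 ≈ 4.14678. (The PNT-adjacent estimate ln(35) + γ ≈ 4.13256 matches within O(1/n).)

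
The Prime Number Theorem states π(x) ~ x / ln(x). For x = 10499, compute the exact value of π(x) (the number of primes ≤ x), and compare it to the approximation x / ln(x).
π(10499) = 1284;  x/ln(x) ≈ 1133.92;  relative error ≈ 11.69%.

Directly count primes up to 10499: π(10499) = 1284. The PNT approximation gives 10499/ln(10499) ≈ 10499/9.25904 ≈ 1133.92. Relative error (π(x) − x/ln(x)) / π(x) ≈ 11.69%; the approximation is known to undercount slightly (Li(x) is a better estimate).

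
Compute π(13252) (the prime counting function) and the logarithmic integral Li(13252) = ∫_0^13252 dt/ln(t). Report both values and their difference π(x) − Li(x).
π(13252) = 1575;  Li(13252) ≈ 1593.68;  π(x) − Li(x) ≈ -18.68.

Direct count of primes ≤ 13252 gives π(13252) = 1575. Numerical evaluation of the logarithmic integral gives Li(13252) ≈ 1593.68. The difference π(x) − Li(x) ≈ -18.68 is typically negative for small/moderate x (Li(x) overestimates), though Littlewood's theorem shows this sign changes infinitely often.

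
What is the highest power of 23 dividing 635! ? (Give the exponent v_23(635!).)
v_23(635!) = 28

Legendre's formula: v_p(n!) = Σ_{k ≥ 1} ⌊n / p^k⌋. For p = 23, n = 635, the terms are:
  ⌊635/23^1⌋ = ⌊635/23⌋ = 27
  ⌊635/23^2⌋ = ⌊635/529⌋ = 1
(the next term ⌊635/23^3⌋ = 0, terminating the sum). Summing: v_23(635!) = 27 + 1 = 28.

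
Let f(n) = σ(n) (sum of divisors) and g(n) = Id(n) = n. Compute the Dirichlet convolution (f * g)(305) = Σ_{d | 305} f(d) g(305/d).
(σ * Id)(305) = 1353

Divisors of 305: [1, 5, 61, 305]. For each d | 305:
  d = 1: σ(1) · Id(305/1) = 1 · 305 = 305
  d = 5: σ(5) · Id(305/5) = 6 · 61 = 366
  d = 61: σ(61) · Id(305/61) = 62 · 5 = 310
  d = 305: σ(305) · Id(305/305) = 372 · 1 = 372
Summing: (σ * Id)(305) = 305 + 366 + 310 + 372 = 1353.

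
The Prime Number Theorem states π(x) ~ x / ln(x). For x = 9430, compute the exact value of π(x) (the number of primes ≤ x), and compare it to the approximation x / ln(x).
π(9430) = 1166;  x/ln(x) ≈ 1030.42;  relative error ≈ 11.63%.

Directly count primes up to 9430: π(9430) = 1166. The PNT approximation gives 9430/ln(9430) ≈ 9430/9.15165 ≈ 1030.42. Relative error (π(x) − x/ln(x)) / π(x) ≈ 11.63%; the approximation is known to undercount slightly (Li(x) is a better estimate).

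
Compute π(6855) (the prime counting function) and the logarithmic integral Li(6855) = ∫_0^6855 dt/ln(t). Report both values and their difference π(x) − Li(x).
π(6855) = 881;  Li(6855) ≈ 897.93;  π(x) − Li(x) ≈ -16.93.

Direct count of primes ≤ 6855 gives π(6855) = 881. Numerical evaluation of the logarithmic integral gives Li(6855) ≈ 897.93. The difference π(x) − Li(x) ≈ -16.93 is typically negative for small/moderate x (Li(x) overestimates), though Littlewood's theorem shows this sign changes infinitely often.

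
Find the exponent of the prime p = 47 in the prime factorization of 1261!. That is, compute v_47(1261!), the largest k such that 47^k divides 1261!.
v_47(1261!) = 26

Legendre's formula: v_p(n!) = Σ_{k ≥ 1} ⌊n / p^k⌋. For p = 47, n = 1261, the terms are:
  ⌊1261/47^1⌋ = ⌊1261/47⌋ = 26
(the next term ⌊1261/47^2⌋ = 0, terminating the sum). Summing: v_47(1261!) = 26 = 26.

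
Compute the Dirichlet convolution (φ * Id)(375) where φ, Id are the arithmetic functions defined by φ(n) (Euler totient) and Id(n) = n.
(φ * Id)(375) = 2125

Divisors of 375: [1, 3, 5, 15, 25, 75, 125, 375]. For each d | 375:
  d = 1: φ(1) · Id(375/1) = 1 · 375 = 375
  d = 3: φ(3) · Id(375/3) = 2 · 125 = 250
  d = 5: φ(5) · Id(375/5) = 4 · 75 = 300
  d = 15: φ(15) · Id(375/15) = 8 · 25 = 200
  d = 25: φ(25) · Id(375/25) = 20 · 15 = 300
  d = 75: φ(75) · Id(375/75) = 40 · 5 = 200
  d = 125: φ(125) · Id(375/125) = 100 · 3 = 300
  d = 375: φ(375) · Id(375/375) = 200 · 1 = 200
Summing: (φ * Id)(375) = 375 + 250 + 300 + 200 + 300 + 200 + 300 + 200 = 2125.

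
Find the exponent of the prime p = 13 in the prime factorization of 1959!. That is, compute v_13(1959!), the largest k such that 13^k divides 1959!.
v_13(1959!) = 161

Legendre's formula: v_p(n!) = Σ_{k ≥ 1} ⌊n / p^k⌋. For p = 13, n = 1959, the terms are:
  ⌊1959/13^1⌋ = ⌊1959/13⌋ = 150
  ⌊1959/13^2⌋ = ⌊1959/169⌋ = 11
(the next term ⌊1959/13^3⌋ = 0, terminating the sum). Summing: v_13(1959!) = 150 + 11 = 161.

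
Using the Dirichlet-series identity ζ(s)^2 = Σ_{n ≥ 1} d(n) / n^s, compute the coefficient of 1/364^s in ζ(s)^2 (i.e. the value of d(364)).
d(364) = 12

ζ(s)^2 = (Σ 1/m^s)(Σ 1/k^s). The coefficient of 1/n^s in the product is the number of ordered pairs (m, k) with mk = n, which equals d(n). For n = 364, divisors are [1, 2, 4, 7, 13, 14, 26, 28, 52, 91, 182, 364], so d(364) = 12.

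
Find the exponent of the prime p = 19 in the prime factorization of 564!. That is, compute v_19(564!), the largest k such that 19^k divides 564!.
v_19(564!) = 30

Legendre's formula: v_p(n!) = Σ_{k ≥ 1} ⌊n / p^k⌋. For p = 19, n = 564, the terms are:
  ⌊564/19^1⌋ = ⌊564/19⌋ = 29
  ⌊564/19^2⌋ = ⌊564/361⌋ = 1
(the next term ⌊564/19^3⌋ = 0, terminating the sum). Summing: v_19(564!) = 29 + 1 = 30.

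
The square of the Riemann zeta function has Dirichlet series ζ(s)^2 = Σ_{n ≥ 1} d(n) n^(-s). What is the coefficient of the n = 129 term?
d(129) = 4

ζ(s)^2 = (Σ 1/m^s)(Σ 1/k^s). The coefficient of 1/n^s in the product is the number of ordered pairs (m, k) with mk = n, which equals d(n). For n = 129, divisors are [1, 3, 43, 129], so d(129) = 4.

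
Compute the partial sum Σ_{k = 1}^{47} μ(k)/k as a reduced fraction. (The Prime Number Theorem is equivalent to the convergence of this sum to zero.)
Σ μ(k)/k = -12611493192339623/614889782588491410

Values of μ(k) for 1 ≤ k ≤ 47: μ(1) = 1, μ(2) = -1, μ(3) = -1, μ(5) = -1, μ(6) = 1, μ(7) = -1, μ(10) = 1, μ(11) = -1, μ(13) = -1, μ(14) = 1, μ(15) = 1, μ(17) = -1, μ(19) = -1, μ(21) = 1, μ(22) = 1, μ(23) = -1, μ(26) = 1, μ(29) = -1, μ(30) = -1, μ(31) = -1, μ(33) = 1, μ(34) = 1, μ(35) = 1, μ(37) = -1, μ(38) = 1, μ(39) = 1, μ(41) = -1, μ(42) = -1, μ(43) = -1, μ(46) = 1, μ(47) = -1, with μ = 0 on non-squarefree integers. Summing μ(k)/k for k where μ(k) ≠ 0 gives -12611493192339623/614889782588491410 ≈ -0.0205. (PNT ⟺ this sum → 0 as n → ∞.)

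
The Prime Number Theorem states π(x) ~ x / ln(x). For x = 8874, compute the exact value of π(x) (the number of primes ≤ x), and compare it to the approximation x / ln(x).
π(8874) = 1106;  x/ln(x) ≈ 976.14;  relative error ≈ 11.74%.

Directly count primes up to 8874: π(8874) = 1106. The PNT approximation gives 8874/ln(8874) ≈ 8874/9.09088 ≈ 976.14. Relative error (π(x) − x/ln(x)) / π(x) ≈ 11.74%; the approximation is known to undercount slightly (Li(x) is a better estimate).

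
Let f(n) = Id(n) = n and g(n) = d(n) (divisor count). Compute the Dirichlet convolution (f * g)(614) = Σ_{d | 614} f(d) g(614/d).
(Id * d)(614) = 1236

Divisors of 614: [1, 2, 307, 614]. For each d | 614:
  d = 1: Id(1) · d(614/1) = 1 · 4 = 4
  d = 2: Id(2) · d(614/2) = 2 · 2 = 4
  d = 307: Id(307) · d(614/307) = 307 · 2 = 614
  d = 614: Id(614) · d(614/614) = 614 · 1 = 614
Summing: (Id * d)(614) = 4 + 4 + 614 + 614 = 1236.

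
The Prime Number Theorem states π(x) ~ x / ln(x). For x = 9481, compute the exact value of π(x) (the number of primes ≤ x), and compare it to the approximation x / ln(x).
π(9481) = 1175;  x/ln(x) ≈ 1035.38;  relative error ≈ 11.88%.

Directly count primes up to 9481: π(9481) = 1175. The PNT approximation gives 9481/ln(9481) ≈ 9481/9.15705 ≈ 1035.38. Relative error (π(x) − x/ln(x)) / π(x) ≈ 11.88%; the approximation is known to undercount slightly (Li(x) is a better estimate).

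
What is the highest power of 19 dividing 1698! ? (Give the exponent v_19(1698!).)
v_19(1698!) = 93

Legendre's formula: v_p(n!) = Σ_{k ≥ 1} ⌊n / p^k⌋. For p = 19, n = 1698, the terms are:
  ⌊1698/19^1⌋ = ⌊1698/19⌋ = 89
  ⌊1698/19^2⌋ = ⌊1698/361⌋ = 4
(the next term ⌊1698/19^3⌋ = 0, terminating the sum). Summing: v_19(1698!) = 89 + 4 = 93.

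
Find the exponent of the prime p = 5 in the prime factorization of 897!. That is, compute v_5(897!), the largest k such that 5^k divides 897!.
v_5(897!) = 222

Legendre's formula: v_p(n!) = Σ_{k ≥ 1} ⌊n / p^k⌋. For p = 5, n = 897, the terms are:
  ⌊897/5^1⌋ = ⌊897/5⌋ = 179
  ⌊897/5^2⌋ = ⌊897/25⌋ = 35
  ⌊897/5^3⌋ = ⌊897/125⌋ = 7
  ⌊897/5^4⌋ = ⌊897/625⌋ = 1
(the next term ⌊897/5^5⌋ = 0, terminating the sum). Summing: v_5(897!) = 179 + 35 + 7 + 1 = 222.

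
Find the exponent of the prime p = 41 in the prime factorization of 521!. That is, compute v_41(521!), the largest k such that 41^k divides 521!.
v_41(521!) = 12

Legendre's formula: v_p(n!) = Σ_{k ≥ 1} ⌊n / p^k⌋. For p = 41, n = 521, the terms are:
  ⌊521/41^1⌋ = ⌊521/41⌋ = 12
(the next term ⌊521/41^2⌋ = 0, terminating the sum). Summing: v_41(521!) = 12 = 12.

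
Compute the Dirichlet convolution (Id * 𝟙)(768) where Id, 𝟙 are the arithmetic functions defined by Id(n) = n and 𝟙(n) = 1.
(Id * 𝟙)(768) = 2044

Divisors of 768: [1, 2, 3, 4, 6, 8, 12, 16, 24, 32, 48, 64, 96, 128, 192, 256, 384, 768]. For each d | 768:
  d = 1: Id(1) · 𝟙(768/1) = 1 · 1 = 1
  d = 2: Id(2) · 𝟙(768/2) = 2 · 1 = 2
  d = 3: Id(3) · 𝟙(768/3) = 3 · 1 = 3
  d = 4: Id(4) · 𝟙(768/4) = 4 · 1 = 4
  d = 6: Id(6) · 𝟙(768/6) = 6 · 1 = 6
  d = 8: Id(8) · 𝟙(768/8) = 8 · 1 = 8
  d = 12: Id(12) · 𝟙(768/12) = 12 · 1 = 12
  d = 16: Id(16) · 𝟙(768/16) = 16 · 1 = 16
  d = 24: Id(24) · 𝟙(768/24) = 24 · 1 = 24
  d = 32: Id(32) · 𝟙(768/32) = 32 · 1 = 32
  d = 48: Id(48) · 𝟙(768/48) = 48 · 1 = 48
  d = 64: Id(64) · 𝟙(768/64) = 64 · 1 = 64
  d = 96: Id(96) · 𝟙(768/96) = 96 · 1 = 96
  d = 128: Id(128) · 𝟙(768/128) = 128 · 1 = 128
  d = 192: Id(192) · 𝟙(768/192) = 192 · 1 = 192
  d = 256: Id(256) · 𝟙(768/256) = 256 · 1 = 256
  d = 384: Id(384) · 𝟙(768/384) = 384 · 1 = 384
  d = 768: Id(768) · 𝟙(768/768) = 768 · 1 = 768
Summing: (Id * 𝟙)(768) = 1 + 2 + 3 + 4 + 6 + 8 + 12 + 16 + 24 + 32 + 48 + 64 + 96 + 128 + 192 + 256 + 384 + 768 = 2044.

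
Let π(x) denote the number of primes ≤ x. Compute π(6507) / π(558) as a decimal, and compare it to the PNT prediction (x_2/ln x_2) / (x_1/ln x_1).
π(6507)/π(558) = 842/102 ≈ 8.2549;  PNT prediction ≈ 8.3992.

π(558) = 102 and π(6507) = 842, so π(6507)/π(558) ≈ 8.2549. The PNT-predicted ratio is (6507/ln(6507)) / (558/ln(558)) ≈ 8.3992. The two agree to within a few percent, as expected.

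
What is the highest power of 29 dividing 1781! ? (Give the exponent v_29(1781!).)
v_29(1781!) = 63

Legendre's formula: v_p(n!) = Σ_{k ≥ 1} ⌊n / p^k⌋. For p = 29, n = 1781, the terms are:
  ⌊1781/29^1⌋ = ⌊1781/29⌋ = 61
  ⌊1781/29^2⌋ = ⌊1781/841⌋ = 2
(the next term ⌊1781/29^3⌋ = 0, terminating the sum). Summing: v_29(1781!) = 61 + 2 = 63.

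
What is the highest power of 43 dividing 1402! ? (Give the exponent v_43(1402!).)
v_43(1402!) = 32

Legendre's formula: v_p(n!) = Σ_{k ≥ 1} ⌊n / p^k⌋. For p = 43, n = 1402, the terms are:
  ⌊1402/43^1⌋ = ⌊1402/43⌋ = 32
(the next term ⌊1402/43^2⌋ = 0, terminating the sum). Summing: v_43(1402!) = 32 = 32.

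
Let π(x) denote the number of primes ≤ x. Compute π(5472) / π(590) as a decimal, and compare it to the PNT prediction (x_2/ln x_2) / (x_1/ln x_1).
π(5472)/π(590) = 722/107 ≈ 6.7477;  PNT prediction ≈ 6.8747.

π(590) = 107 and π(5472) = 722, so π(5472)/π(590) ≈ 6.7477. The PNT-predicted ratio is (5472/ln(5472)) / (590/ln(590)) ≈ 6.8747. The two agree to within a few percent, as expected.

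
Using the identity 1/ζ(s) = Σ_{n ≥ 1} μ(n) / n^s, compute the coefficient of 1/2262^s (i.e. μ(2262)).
μ(2262) = 1

Factor n = 2262 = 2 · 3 · 13 · 29. μ(n) = 0 if any exponent ≥ 2 (not squarefree); otherwise μ(n) = (−1)^{ω(n)} where ω(n) is the number of distinct prime factors. Applying: μ(2262) = 1.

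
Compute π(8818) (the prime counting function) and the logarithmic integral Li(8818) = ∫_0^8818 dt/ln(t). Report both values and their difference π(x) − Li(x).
π(8818) = 1097;  Li(8818) ≈ 1116.94;  π(x) − Li(x) ≈ -19.94.

Direct count of primes ≤ 8818 gives π(8818) = 1097. Numerical evaluation of the logarithmic integral gives Li(8818) ≈ 1116.94. The difference π(x) − Li(x) ≈ -19.94 is typically negative for small/moderate x (Li(x) overestimates), though Littlewood's theorem shows this sign changes infinitely often.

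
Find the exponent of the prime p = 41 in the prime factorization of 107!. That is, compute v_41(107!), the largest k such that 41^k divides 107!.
v_41(107!) = 2

Legendre's formula: v_p(n!) = Σ_{k ≥ 1} ⌊n / p^k⌋. For p = 41, n = 107, the terms are:
  ⌊107/41^1⌋ = ⌊107/41⌋ = 2
(the next term ⌊107/41^2⌋ = 0, terminating the sum). Summing: v_41(107!) = 2 = 2.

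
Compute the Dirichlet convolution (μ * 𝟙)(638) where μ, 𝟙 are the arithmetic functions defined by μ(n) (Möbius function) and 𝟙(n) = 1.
(μ * 𝟙)(638) = 0

Divisors of 638: [1, 2, 11, 22, 29, 58, 319, 638]. For each d | 638:
  d = 1: μ(1) · 𝟙(638/1) = 1 · 1 = 1
  d = 2: μ(2) · 𝟙(638/2) = -1 · 1 = -1
  d = 11: μ(11) · 𝟙(638/11) = -1 · 1 = -1
  d = 22: μ(22) · 𝟙(638/22) = 1 · 1 = 1
  d = 29: μ(29) · 𝟙(638/29) = -1 · 1 = -1
  d = 58: μ(58) · 𝟙(638/58) = 1 · 1 = 1
  d = 319: μ(319) · 𝟙(638/319) = 1 · 1 = 1
  d = 638: μ(638) · 𝟙(638/638) = -1 · 1 = -1
Summing: (μ * 𝟙)(638) = 1 + -1 + -1 + 1 + -1 + 1 + 1 + -1 = 0.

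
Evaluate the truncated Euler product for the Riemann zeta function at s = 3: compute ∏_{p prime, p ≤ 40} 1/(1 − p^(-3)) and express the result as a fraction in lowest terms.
∏ = 10604865228312139577609245/8822952261265821355966464

The primes p ≤ 40 are [2, 3, 5, 7, 11, 13, 17, 19, 23, 29, 31, 37]. For each prime, (1 − 1/p^3)^(-1) = p^3 / (p^3 − 1). The product is (1 − 1/2^3)^(-1), (1 − 1/3^3)^(-1), (1 − 1/5^3)^(-1), (1 − 1/7^3)^(-1), (1 − 1/11^3)^(-1), (1 − 1/13^3)^(-1), (1 − 1/17^3)^(-1), (1 − 1/19^3)^(-1), (1 − 1/23^3)^(-1), (1 − 1/29^3)^(-1), (1 − 1/31^3)^(-1), (1 − 1/37^3)^(-1) = ∏ p^3 / (p^3 − 1) = 10604865228312139577609245/8822952261265821355966464.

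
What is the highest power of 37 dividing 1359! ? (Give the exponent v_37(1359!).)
v_37(1359!) = 36

Legendre's formula: v_p(n!) = Σ_{k ≥ 1} ⌊n / p^k⌋. For p = 37, n = 1359, the terms are:
  ⌊1359/37^1⌋ = ⌊1359/37⌋ = 36
(the next term ⌊1359/37^2⌋ = 0, terminating the sum). Summing: v_37(1359!) = 36 = 36.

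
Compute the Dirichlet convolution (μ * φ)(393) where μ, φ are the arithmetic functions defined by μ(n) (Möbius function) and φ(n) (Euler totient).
(μ * φ)(393) = 129

Divisors of 393: [1, 3, 131, 393]. For each d | 393:
  d = 1: μ(1) · φ(393/1) = 1 · 260 = 260
  d = 3: μ(3) · φ(393/3) = -1 · 130 = -130
  d = 131: μ(131) · φ(393/131) = -1 · 2 = -2
  d = 393: μ(393) · φ(393/393) = 1 · 1 = 1
Summing: (μ * φ)(393) = 260 + -130 + -2 + 1 = 129.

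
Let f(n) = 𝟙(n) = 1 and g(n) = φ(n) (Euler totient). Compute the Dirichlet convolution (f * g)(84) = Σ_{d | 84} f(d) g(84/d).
(𝟙 * φ)(84) = 84

Divisors of 84: [1, 2, 3, 4, 6, 7, 12, 14, 21, 28, 42, 84]. For each d | 84:
  d = 1: 𝟙(1) · φ(84/1) = 1 · 24 = 24
  d = 2: 𝟙(2) · φ(84/2) = 1 · 12 = 12
  d = 3: 𝟙(3) · φ(84/3) = 1 · 12 = 12
  d = 4: 𝟙(4) · φ(84/4) = 1 · 12 = 12
  d = 6: 𝟙(6) · φ(84/6) = 1 · 6 = 6
  d = 7: 𝟙(7) · φ(84/7) = 1 · 4 = 4
  d = 12: 𝟙(12) · φ(84/12) = 1 · 6 = 6
  d = 14: 𝟙(14) · φ(84/14) = 1 · 2 = 2
  d = 21: 𝟙(21) · φ(84/21) = 1 · 2 = 2
  d = 28: 𝟙(28) · φ(84/28) = 1 · 2 = 2
  d = 42: 𝟙(42) · φ(84/42) = 1 · 1 = 1
  d = 84: 𝟙(84) · φ(84/84) = 1 · 1 = 1
Summing: (𝟙 * φ)(84) = 24 + 12 + 12 + 12 + 6 + 4 + 6 + 2 + 2 + 2 + 1 + 1 = 84.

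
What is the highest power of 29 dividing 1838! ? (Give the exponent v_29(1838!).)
v_29(1838!) = 65

Legendre's formula: v_p(n!) = Σ_{k ≥ 1} ⌊n / p^k⌋. For p = 29, n = 1838, the terms are:
  ⌊1838/29^1⌋ = ⌊1838/29⌋ = 63
  ⌊1838/29^2⌋ = ⌊1838/841⌋ = 2
(the next term ⌊1838/29^3⌋ = 0, terminating the sum). Summing: v_29(1838!) = 63 + 2 = 65.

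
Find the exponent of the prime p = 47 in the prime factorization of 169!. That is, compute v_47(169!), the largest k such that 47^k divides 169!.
v_47(169!) = 3

Legendre's formula: v_p(n!) = Σ_{k ≥ 1} ⌊n / p^k⌋. For p = 47, n = 169, the terms are:
  ⌊169/47^1⌋ = ⌊169/47⌋ = 3
(the next term ⌊169/47^2⌋ = 0, terminating the sum). Summing: v_47(169!) = 3 = 3.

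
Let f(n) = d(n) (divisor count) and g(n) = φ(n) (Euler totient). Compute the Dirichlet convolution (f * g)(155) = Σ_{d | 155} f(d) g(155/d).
(d * φ)(155) = 192

Divisors of 155: [1, 5, 31, 155]. For each d | 155:
  d = 1: d(1) · φ(155/1) = 1 · 120 = 120
  d = 5: d(5) · φ(155/5) = 2 · 30 = 60
  d = 31: d(31) · φ(155/31) = 2 · 4 = 8
  d = 155: d(155) · φ(155/155) = 4 · 1 = 4
Summing: (d * φ)(155) = 120 + 60 + 8 + 4 = 192.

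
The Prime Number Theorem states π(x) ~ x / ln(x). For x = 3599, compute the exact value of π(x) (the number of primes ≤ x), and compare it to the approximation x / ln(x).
π(3599) = 503;  x/ln(x) ≈ 439.52;  relative error ≈ 12.62%.

Directly count primes up to 3599: π(3599) = 503. The PNT approximation gives 3599/ln(3599) ≈ 3599/8.18841 ≈ 439.52. Relative error (π(x) − x/ln(x)) / π(x) ≈ 12.62%; the approximation is known to undercount slightly (Li(x) is a better estimate).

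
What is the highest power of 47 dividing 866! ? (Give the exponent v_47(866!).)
v_47(866!) = 18

Legendre's formula: v_p(n!) = Σ_{k ≥ 1} ⌊n / p^k⌋. For p = 47, n = 866, the terms are:
  ⌊866/47^1⌋ = ⌊866/47⌋ = 18
(the next term ⌊866/47^2⌋ = 0, terminating the sum). Summing: v_47(866!) = 18 = 18.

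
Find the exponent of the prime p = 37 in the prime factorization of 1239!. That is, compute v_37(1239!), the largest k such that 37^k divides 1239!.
v_37(1239!) = 33

Legendre's formula: v_p(n!) = Σ_{k ≥ 1} ⌊n / p^k⌋. For p = 37, n = 1239, the terms are:
  ⌊1239/37^1⌋ = ⌊1239/37⌋ = 33
(the next term ⌊1239/37^2⌋ = 0, terminating the sum). Summing: v_37(1239!) = 33 = 33.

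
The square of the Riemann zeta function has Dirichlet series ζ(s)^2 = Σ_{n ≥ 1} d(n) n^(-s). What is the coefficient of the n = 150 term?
d(150) = 12

ζ(s)^2 = (Σ 1/m^s)(Σ 1/k^s). The coefficient of 1/n^s in the product is the number of ordered pairs (m, k) with mk = n, which equals d(n). For n = 150, divisors are [1, 2, 3, 5, 6, 10, 15, 25, 30, 50, 75, 150], so d(150) = 12.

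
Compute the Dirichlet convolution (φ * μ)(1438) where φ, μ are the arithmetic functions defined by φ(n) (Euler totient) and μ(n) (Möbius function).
(φ * μ)(1438) = 0

Divisors of 1438: [1, 2, 719, 1438]. For each d | 1438:
  d = 1: φ(1) · μ(1438/1) = 1 · 1 = 1
  d = 2: φ(2) · μ(1438/2) = 1 · -1 = -1
  d = 719: φ(719) · μ(1438/719) = 718 · -1 = -718
  d = 1438: φ(1438) · μ(1438/1438) = 718 · 1 = 718
Summing: (φ * μ)(1438) = 1 + -1 + -718 + 718 = 0.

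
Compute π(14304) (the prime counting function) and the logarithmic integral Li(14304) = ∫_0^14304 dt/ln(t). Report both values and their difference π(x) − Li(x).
π(14304) = 1678;  Li(14304) ≈ 1704.07;  π(x) − Li(x) ≈ -26.07.

Direct count of primes ≤ 14304 gives π(14304) = 1678. Numerical evaluation of the logarithmic integral gives Li(14304) ≈ 1704.07. The difference π(x) − Li(x) ≈ -26.07 is typically negative for small/moderate x (Li(x) overestimates), though Littlewood's theorem shows this sign changes infinitely often.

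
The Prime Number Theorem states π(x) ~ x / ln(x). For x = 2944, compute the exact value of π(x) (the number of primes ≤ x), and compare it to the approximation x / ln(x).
π(2944) = 424;  x/ln(x) ≈ 368.57;  relative error ≈ 13.07%.

Directly count primes up to 2944: π(2944) = 424. The PNT approximation gives 2944/ln(2944) ≈ 2944/7.98752 ≈ 368.57. Relative error (π(x) − x/ln(x)) / π(x) ≈ 13.07%; the approximation is known to undercount slightly (Li(x) is a better estimate).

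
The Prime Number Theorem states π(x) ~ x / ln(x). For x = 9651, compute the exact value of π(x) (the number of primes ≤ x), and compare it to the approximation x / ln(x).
π(9651) = 1192;  x/ln(x) ≈ 1051.90;  relative error ≈ 11.75%.

Directly count primes up to 9651: π(9651) = 1192. The PNT approximation gives 9651/ln(9651) ≈ 9651/9.17482 ≈ 1051.90. Relative error (π(x) − x/ln(x)) / π(x) ≈ 11.75%; the approximation is known to undercount slightly (Li(x) is a better estimate).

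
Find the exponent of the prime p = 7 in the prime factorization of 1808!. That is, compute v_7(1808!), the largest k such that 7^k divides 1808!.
v_7(1808!) = 299

Legendre's formula: v_p(n!) = Σ_{k ≥ 1} ⌊n / p^k⌋. For p = 7, n = 1808, the terms are:
  ⌊1808/7^1⌋ = ⌊1808/7⌋ = 258
  ⌊1808/7^2⌋ = ⌊1808/49⌋ = 36
  ⌊1808/7^3⌋ = ⌊1808/343⌋ = 5
(the next term ⌊1808/7^4⌋ = 0, terminating the sum). Summing: v_7(1808!) = 258 + 36 + 5 = 299.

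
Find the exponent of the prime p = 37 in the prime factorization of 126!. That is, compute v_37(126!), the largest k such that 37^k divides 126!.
v_37(126!) = 3

Legendre's formula: v_p(n!) = Σ_{k ≥ 1} ⌊n / p^k⌋. For p = 37, n = 126, the terms are:
  ⌊126/37^1⌋ = ⌊126/37⌋ = 3
(the next term ⌊126/37^2⌋ = 0, terminating the sum). Summing: v_37(126!) = 3 = 3.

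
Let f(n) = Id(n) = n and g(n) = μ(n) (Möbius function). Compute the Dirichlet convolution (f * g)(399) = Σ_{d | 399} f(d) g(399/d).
(Id * μ)(399) = 216

Divisors of 399: [1, 3, 7, 19, 21, 57, 133, 399]. For each d | 399:
  d = 1: Id(1) · μ(399/1) = 1 · -1 = -1
  d = 3: Id(3) · μ(399/3) = 3 · 1 = 3
  d = 7: Id(7) · μ(399/7) = 7 · 1 = 7
  d = 19: Id(19) · μ(399/19) = 19 · 1 = 19
  d = 21: Id(21) · μ(399/21) = 21 · -1 = -21
  d = 57: Id(57) · μ(399/57) = 57 · -1 = -57
  d = 133: Id(133) · μ(399/133) = 133 · -1 = -133
  d = 399: Id(399) · μ(399/399) = 399 · 1 = 399
Summing: (Id * μ)(399) = -1 + 3 + 7 + 19 + -21 + -57 + -133 + 399 = 216.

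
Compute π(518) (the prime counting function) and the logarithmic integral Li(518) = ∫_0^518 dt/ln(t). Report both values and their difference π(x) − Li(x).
π(518) = 97;  Li(518) ≈ 104.68;  π(x) − Li(x) ≈ -7.68.

Direct count of primes ≤ 518 gives π(518) = 97. Numerical evaluation of the logarithmic integral gives Li(518) ≈ 104.68. The difference π(x) − Li(x) ≈ -7.68 is typically negative for small/moderate x (Li(x) overestimates), though Littlewood's theorem shows this sign changes infinitely often.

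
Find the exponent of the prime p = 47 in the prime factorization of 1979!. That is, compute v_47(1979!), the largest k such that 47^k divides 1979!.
v_47(1979!) = 42

Legendre's formula: v_p(n!) = Σ_{k ≥ 1} ⌊n / p^k⌋. For p = 47, n = 1979, the terms are:
  ⌊1979/47^1⌋ = ⌊1979/47⌋ = 42
(the next term ⌊1979/47^2⌋ = 0, terminating the sum). Summing: v_47(1979!) = 42 = 42.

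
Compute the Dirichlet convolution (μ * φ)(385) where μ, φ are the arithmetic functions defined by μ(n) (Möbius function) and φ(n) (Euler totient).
(μ * φ)(385) = 135

Divisors of 385: [1, 5, 7, 11, 35, 55, 77, 385]. For each d | 385:
  d = 1: μ(1) · φ(385/1) = 1 · 240 = 240
  d = 5: μ(5) · φ(385/5) = -1 · 60 = -60
  d = 7: μ(7) · φ(385/7) = -1 · 40 = -40
  d = 11: μ(11) · φ(385/11) = -1 · 24 = -24
  d = 35: μ(35) · φ(385/35) = 1 · 10 = 10
  d = 55: μ(55) · φ(385/55) = 1 · 6 = 6
  d = 77: μ(77) · φ(385/77) = 1 · 4 = 4
  d = 385: μ(385) · φ(385/385) = -1 · 1 = -1
Summing: (μ * φ)(385) = 240 + -60 + -40 + -24 + 10 + 6 + 4 + -1 = 135.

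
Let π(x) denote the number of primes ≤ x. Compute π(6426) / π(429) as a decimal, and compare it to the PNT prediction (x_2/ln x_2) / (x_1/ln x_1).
π(6426)/π(429) = 835/82 ≈ 10.1829;  PNT prediction ≈ 10.3551.

π(429) = 82 and π(6426) = 835, so π(6426)/π(429) ≈ 10.1829. The PNT-predicted ratio is (6426/ln(6426)) / (429/ln(429)) ≈ 10.3551. The two agree to within a few percent, as expected.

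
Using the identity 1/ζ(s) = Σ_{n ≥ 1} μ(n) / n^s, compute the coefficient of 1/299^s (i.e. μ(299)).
μ(299) = 1

Factor n = 299 = 13 · 23. μ(n) = 0 if any exponent ≥ 2 (not squarefree); otherwise μ(n) = (−1)^{ω(n)} where ω(n) is the number of distinct prime factors. Applying: μ(299) = 1.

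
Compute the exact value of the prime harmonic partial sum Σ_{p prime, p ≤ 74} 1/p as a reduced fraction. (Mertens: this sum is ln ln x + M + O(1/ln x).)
Σ 1/p = 71544353681891529224514036059/40729680599249024150621323470

π(74) = 21, so the primes ≤ 74 are [2, 3, 5, 7, 11, 13, 17, 19, 23, 29, 31, 37, 41, 43, 47, 53, 59, 61, 67, 71, 73]. Summing 1/p over these primes: 71544353681891529224514036059/40729680599249024150621323470 ≈ 1.7566. Mertens estimate ln ln(74) + 0.2615 ≈ 1.7211.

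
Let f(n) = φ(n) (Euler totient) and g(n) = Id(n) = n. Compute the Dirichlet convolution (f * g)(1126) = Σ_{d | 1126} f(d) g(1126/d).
(φ * Id)(1126) = 3375

Divisors of 1126: [1, 2, 563, 1126]. For each d | 1126:
  d = 1: φ(1) · Id(1126/1) = 1 · 1126 = 1126
  d = 2: φ(2) · Id(1126/2) = 1 · 563 = 563
  d = 563: φ(563) · Id(1126/563) = 562 · 2 = 1124
  d = 1126: φ(1126) · Id(1126/1126) = 562 · 1 = 562
Summing: (φ * Id)(1126) = 1126 + 563 + 1124 + 562 = 3375.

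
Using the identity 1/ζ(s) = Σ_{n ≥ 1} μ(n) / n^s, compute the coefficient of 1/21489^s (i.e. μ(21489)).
μ(21489) = 1

Factor n = 21489 = 3 · 13 · 19 · 29. μ(n) = 0 if any exponent ≥ 2 (not squarefree); otherwise μ(n) = (−1)^{ω(n)} where ω(n) is the number of distinct prime factors. Applying: μ(21489) = 1.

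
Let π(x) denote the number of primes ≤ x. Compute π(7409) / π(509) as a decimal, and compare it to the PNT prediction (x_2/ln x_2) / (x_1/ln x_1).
π(7409)/π(509) = 939/97 ≈ 9.6804;  PNT prediction ≈ 10.1812.

π(509) = 97 and π(7409) = 939, so π(7409)/π(509) ≈ 9.6804. The PNT-predicted ratio is (7409/ln(7409)) / (509/ln(509)) ≈ 10.1812. The two agree to within a few percent, as expected.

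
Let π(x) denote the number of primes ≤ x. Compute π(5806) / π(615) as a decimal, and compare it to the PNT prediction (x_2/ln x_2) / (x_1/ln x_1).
π(5806)/π(615) = 761/112 ≈ 6.7946;  PNT prediction ≈ 6.9951.

π(615) = 112 and π(5806) = 761, so π(5806)/π(615) ≈ 6.7946. The PNT-predicted ratio is (5806/ln(5806)) / (615/ln(615)) ≈ 6.9951. The two agree to within a few percent, as expected.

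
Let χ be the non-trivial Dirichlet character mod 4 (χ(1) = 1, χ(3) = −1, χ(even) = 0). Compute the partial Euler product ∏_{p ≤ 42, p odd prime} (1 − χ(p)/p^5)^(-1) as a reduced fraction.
∏ = 2449833118514487245037270279578697936523547754609244055/2459282078368399313476102819527391821460157994301915136

The odd primes p ≤ 42 are [3, 5, 7, 11, 13, 17, 19, 23, 29, 31, 37, 41]. For each, χ(p) = 1 if p ≡ 1 mod 4, χ(p) = −1 if p ≡ 3 mod 4. Taking (1 − χ(p)/p^5)^(-1) = p^5/(p^5 − χ(p)): (1 − (-1)/3^5)^(-1) · (1 − (1)/5^5)^(-1) · (1 − (-1)/7^5)^(-1) · (1 − (-1)/11^5)^(-1) · (1 − (1)/13^5)^(-1) · (1 − (1)/17^5)^(-1) · (1 − (-1)/19^5)^(-1) · (1 − (-1)/23^5)^(-1) · (1 − (1)/29^5)^(-1) · (1 − (-1)/31^5)^(-1) · (1 − (1)/37^5)^(-1) · (1 − (1)/41^5)^(-1) = 2449833118514487245037270279578697936523547754609244055/2459282078368399313476102819527391821460157994301915136.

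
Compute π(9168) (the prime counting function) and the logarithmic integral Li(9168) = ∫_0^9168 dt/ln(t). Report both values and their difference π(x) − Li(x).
π(9168) = 1136;  Li(9168) ≈ 1155.38;  π(x) − Li(x) ≈ -19.38.

Direct count of primes ≤ 9168 gives π(9168) = 1136. Numerical evaluation of the logarithmic integral gives Li(9168) ≈ 1155.38. The difference π(x) − Li(x) ≈ -19.38 is typically negative for small/moderate x (Li(x) overestimates), though Littlewood's theorem shows this sign changes infinitely often.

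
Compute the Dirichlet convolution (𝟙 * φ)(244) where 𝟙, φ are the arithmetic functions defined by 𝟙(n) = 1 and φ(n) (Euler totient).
(𝟙 * φ)(244) = 244

Divisors of 244: [1, 2, 4, 61, 122, 244]. For each d | 244:
  d = 1: 𝟙(1) · φ(244/1) = 1 · 120 = 120
  d = 2: 𝟙(2) · φ(244/2) = 1 · 60 = 60
  d = 4: 𝟙(4) · φ(244/4) = 1 · 60 = 60
  d = 61: 𝟙(61) · φ(244/61) = 1 · 2 = 2
  d = 122: 𝟙(122) · φ(244/122) = 1 · 1 = 1
  d = 244: 𝟙(244) · φ(244/244) = 1 · 1 = 1
Summing: (𝟙 * φ)(244) = 120 + 60 + 60 + 2 + 1 + 1 = 244.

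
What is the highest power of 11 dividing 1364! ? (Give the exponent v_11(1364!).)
v_11(1364!) = 136

Legendre's formula: v_p(n!) = Σ_{k ≥ 1} ⌊n / p^k⌋. For p = 11, n = 1364, the terms are:
  ⌊1364/11^1⌋ = ⌊1364/11⌋ = 124
  ⌊1364/11^2⌋ = ⌊1364/121⌋ = 11
  ⌊1364/11^3⌋ = ⌊1364/1331⌋ = 1
(the next term ⌊1364/11^4⌋ = 0, terminating the sum). Summing: v_11(1364!) = 124 + 11 + 1 = 136.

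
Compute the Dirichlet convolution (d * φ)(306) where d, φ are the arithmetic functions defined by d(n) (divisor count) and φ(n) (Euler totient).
(d * φ)(306) = 702

Divisors of 306: [1, 2, 3, 6, 9, 17, 18, 34, 51, 102, 153, 306]. For each d | 306:
  d = 1: d(1) · φ(306/1) = 1 · 96 = 96
  d = 2: d(2) · φ(306/2) = 2 · 96 = 192
  d = 3: d(3) · φ(306/3) = 2 · 32 = 64
  d = 6: d(6) · φ(306/6) = 4 · 32 = 128
  d = 9: d(9) · φ(306/9) = 3 · 16 = 48
  d = 17: d(17) · φ(306/17) = 2 · 6 = 12
  d = 18: d(18) · φ(306/18) = 6 · 16 = 96
  d = 34: d(34) · φ(306/34) = 4 · 6 = 24
  d = 51: d(51) · φ(306/51) = 4 · 2 = 8
  d = 102: d(102) · φ(306/102) = 8 · 2 = 16
  d = 153: d(153) · φ(306/153) = 6 · 1 = 6
  d = 306: d(306) · φ(306/306) = 12 · 1 = 12
Summing: (d * φ)(306) = 96 + 192 + 64 + 128 + 48 + 12 + 96 + 24 + 8 + 16 + 6 + 12 = 702.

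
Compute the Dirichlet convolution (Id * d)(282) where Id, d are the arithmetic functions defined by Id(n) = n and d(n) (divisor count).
(Id * d)(282) = 980

Divisors of 282: [1, 2, 3, 6, 47, 94, 141, 282]. For each d | 282:
  d = 1: Id(1) · d(282/1) = 1 · 8 = 8
  d = 2: Id(2) · d(282/2) = 2 · 4 = 8
  d = 3: Id(3) · d(282/3) = 3 · 4 = 12
  d = 6: Id(6) · d(282/6) = 6 · 2 = 12
  d = 47: Id(47) · d(282/47) = 47 · 4 = 188
  d = 94: Id(94) · d(282/94) = 94 · 2 = 188
  d = 141: Id(141) · d(282/141) = 141 · 2 = 282
  d = 282: Id(282) · d(282/282) = 282 · 1 = 282
Summing: (Id * d)(282) = 8 + 8 + 12 + 12 + 188 + 188 + 282 + 282 = 980.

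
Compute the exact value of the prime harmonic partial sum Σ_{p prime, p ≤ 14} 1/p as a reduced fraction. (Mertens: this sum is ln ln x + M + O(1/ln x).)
Σ 1/p = 40361/30030

π(14) = 6, so the primes ≤ 14 are [2, 3, 5, 7, 11, 13]. Summing 1/p over these primes: 40361/30030 ≈ 1.3440. Mertens estimate ln ln(14) + 0.2615 ≈ 1.2319.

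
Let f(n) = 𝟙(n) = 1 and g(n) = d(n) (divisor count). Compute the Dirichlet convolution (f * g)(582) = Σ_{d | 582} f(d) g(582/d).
(𝟙 * d)(582) = 27

Divisors of 582: [1, 2, 3, 6, 97, 194, 291, 582]. For each d | 582:
  d = 1: 𝟙(1) · d(582/1) = 1 · 8 = 8
  d = 2: 𝟙(2) · d(582/2) = 1 · 4 = 4
  d = 3: 𝟙(3) · d(582/3) = 1 · 4 = 4
  d = 6: 𝟙(6) · d(582/6) = 1 · 2 = 2
  d = 97: 𝟙(97) · d(582/97) = 1 · 4 = 4
  d = 194: 𝟙(194) · d(582/194) = 1 · 2 = 2
  d = 291: 𝟙(291) · d(582/291) = 1 · 2 = 2
  d = 582: 𝟙(582) · d(582/582) = 1 · 1 = 1
Summing: (𝟙 * d)(582) = 8 + 4 + 4 + 2 + 4 + 2 + 2 + 1 = 27.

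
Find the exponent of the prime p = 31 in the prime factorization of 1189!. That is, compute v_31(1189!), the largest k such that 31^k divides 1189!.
v_31(1189!) = 39

Legendre's formula: v_p(n!) = Σ_{k ≥ 1} ⌊n / p^k⌋. For p = 31, n = 1189, the terms are:
  ⌊1189/31^1⌋ = ⌊1189/31⌋ = 38
  ⌊1189/31^2⌋ = ⌊1189/961⌋ = 1
(the next term ⌊1189/31^3⌋ = 0, terminating the sum). Summing: v_31(1189!) = 38 + 1 = 39.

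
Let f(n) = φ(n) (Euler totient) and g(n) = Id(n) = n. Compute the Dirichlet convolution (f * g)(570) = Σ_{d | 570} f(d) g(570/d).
(φ * Id)(570) = 4995

Divisors of 570: [1, 2, 3, 5, 6, 10, 15, 19, 30, 38, 57, 95, 114, 190, 285, 570]. For each d | 570:
  d = 1: φ(1) · Id(570/1) = 1 · 570 = 570
  d = 2: φ(2) · Id(570/2) = 1 · 285 = 285
  d = 3: φ(3) · Id(570/3) = 2 · 190 = 380
  d = 5: φ(5) · Id(570/5) = 4 · 114 = 456
  d = 6: φ(6) · Id(570/6) = 2 · 95 = 190
  d = 10: φ(10) · Id(570/10) = 4 · 57 = 228
  d = 15: φ(15) · Id(570/15) = 8 · 38 = 304
  d = 19: φ(19) · Id(570/19) = 18 · 30 = 540
  d = 30: φ(30) · Id(570/30) = 8 · 19 = 152
  d = 38: φ(38) · Id(570/38) = 18 · 15 = 270
  d = 57: φ(57) · Id(570/57) = 36 · 10 = 360
  d = 95: φ(95) · Id(570/95) = 72 · 6 = 432
  d = 114: φ(114) · Id(570/114) = 36 · 5 = 180
  d = 190: φ(190) · Id(570/190) = 72 · 3 = 216
  d = 285: φ(285) · Id(570/285) = 144 · 2 = 288
  d = 570: φ(570) · Id(570/570) = 144 · 1 = 144
Summing: (φ * Id)(570) = 570 + 285 + 380 + 456 + 190 + 228 + 304 + 540 + 152 + 270 + 360 + 432 + 180 + 216 + 288 + 144 = 4995.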